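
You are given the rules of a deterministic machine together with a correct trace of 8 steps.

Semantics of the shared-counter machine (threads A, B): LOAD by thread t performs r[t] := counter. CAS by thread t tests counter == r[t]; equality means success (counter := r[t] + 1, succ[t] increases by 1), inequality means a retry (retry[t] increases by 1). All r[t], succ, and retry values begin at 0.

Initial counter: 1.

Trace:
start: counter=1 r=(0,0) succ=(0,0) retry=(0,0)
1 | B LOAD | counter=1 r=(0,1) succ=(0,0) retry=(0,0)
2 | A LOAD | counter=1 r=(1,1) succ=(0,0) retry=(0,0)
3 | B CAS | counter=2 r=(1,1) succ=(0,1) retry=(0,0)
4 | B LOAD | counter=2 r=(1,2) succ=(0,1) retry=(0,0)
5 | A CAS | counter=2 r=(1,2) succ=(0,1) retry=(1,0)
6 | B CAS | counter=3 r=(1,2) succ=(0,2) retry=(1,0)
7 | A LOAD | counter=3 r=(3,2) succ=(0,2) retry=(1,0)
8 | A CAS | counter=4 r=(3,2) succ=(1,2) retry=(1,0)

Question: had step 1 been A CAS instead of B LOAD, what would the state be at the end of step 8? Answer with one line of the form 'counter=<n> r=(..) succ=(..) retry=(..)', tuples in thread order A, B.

counter=3 r=(2,1) succ=(2,0) retry=(1,2)

(re-executing from step 1 with the substitution; state before step 1: counter=1 r=(0,0) succ=(0,0) retry=(0,0))
1 | A CAS | counter=1 r=(0,0) succ=(0,0) retry=(1,0)
2 | A LOAD | counter=1 r=(1,0) succ=(0,0) retry=(1,0)
3 | B CAS | counter=1 r=(1,0) succ=(0,0) retry=(1,1)
4 | B LOAD | counter=1 r=(1,1) succ=(0,0) retry=(1,1)
5 | A CAS | counter=2 r=(1,1) succ=(1,0) retry=(1,1)
6 | B CAS | counter=2 r=(1,1) succ=(1,0) retry=(1,2)
7 | A LOAD | counter=2 r=(2,1) succ=(1,0) retry=(1,2)
8 | A CAS | counter=3 r=(2,1) succ=(2,0) retry=(1,2)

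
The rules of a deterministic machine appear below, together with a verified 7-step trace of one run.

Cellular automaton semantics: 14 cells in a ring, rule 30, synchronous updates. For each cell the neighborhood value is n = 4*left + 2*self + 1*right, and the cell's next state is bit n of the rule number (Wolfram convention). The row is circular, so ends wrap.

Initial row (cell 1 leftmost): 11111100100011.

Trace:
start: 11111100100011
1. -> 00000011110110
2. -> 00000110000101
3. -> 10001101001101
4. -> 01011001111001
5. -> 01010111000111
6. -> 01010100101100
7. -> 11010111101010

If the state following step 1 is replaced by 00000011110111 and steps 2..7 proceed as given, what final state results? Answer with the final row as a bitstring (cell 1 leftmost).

10010011101000

state after step 1 := 00000011110111
2. -> 10000110000100
3. -> 11001101001111
4. -> 00111001111000
5. -> 01100111000100
6. -> 11011100101110
7. -> 10010011101000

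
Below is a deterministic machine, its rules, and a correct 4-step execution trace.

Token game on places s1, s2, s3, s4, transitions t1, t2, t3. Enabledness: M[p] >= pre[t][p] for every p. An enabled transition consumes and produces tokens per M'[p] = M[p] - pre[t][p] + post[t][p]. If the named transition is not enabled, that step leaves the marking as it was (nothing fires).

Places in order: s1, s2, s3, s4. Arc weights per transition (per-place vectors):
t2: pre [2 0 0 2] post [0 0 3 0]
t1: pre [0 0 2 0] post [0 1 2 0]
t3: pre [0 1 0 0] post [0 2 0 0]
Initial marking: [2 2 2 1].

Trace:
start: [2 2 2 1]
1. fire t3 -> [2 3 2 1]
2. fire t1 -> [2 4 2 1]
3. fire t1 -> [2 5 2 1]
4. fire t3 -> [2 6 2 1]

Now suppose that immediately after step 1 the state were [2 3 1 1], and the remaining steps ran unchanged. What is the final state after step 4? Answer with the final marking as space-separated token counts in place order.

2 4 1 1

state after step 1 := [2 3 1 1]
2. fire t1 -> [2 3 1 1]
3. fire t1 -> [2 3 1 1]
4. fire t3 -> [2 4 1 1]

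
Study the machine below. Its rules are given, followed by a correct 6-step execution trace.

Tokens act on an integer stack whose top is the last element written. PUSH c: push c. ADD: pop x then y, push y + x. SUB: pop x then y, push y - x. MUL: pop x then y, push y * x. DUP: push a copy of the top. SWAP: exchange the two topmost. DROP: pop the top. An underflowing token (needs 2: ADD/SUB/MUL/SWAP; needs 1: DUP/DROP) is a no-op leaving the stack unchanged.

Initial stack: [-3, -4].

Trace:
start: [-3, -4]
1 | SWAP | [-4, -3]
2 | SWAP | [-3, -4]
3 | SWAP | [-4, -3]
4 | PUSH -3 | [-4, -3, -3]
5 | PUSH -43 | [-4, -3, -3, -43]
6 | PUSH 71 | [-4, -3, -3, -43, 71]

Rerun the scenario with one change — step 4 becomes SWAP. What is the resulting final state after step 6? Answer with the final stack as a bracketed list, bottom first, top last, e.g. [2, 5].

[-3, -4, -43, 71]

(re-executing from step 4 with the substitution; state before step 4: [-4, -3])
4 | SWAP | [-3, -4]
5 | PUSH -43 | [-3, -4, -43]
6 | PUSH 71 | [-3, -4, -43, 71]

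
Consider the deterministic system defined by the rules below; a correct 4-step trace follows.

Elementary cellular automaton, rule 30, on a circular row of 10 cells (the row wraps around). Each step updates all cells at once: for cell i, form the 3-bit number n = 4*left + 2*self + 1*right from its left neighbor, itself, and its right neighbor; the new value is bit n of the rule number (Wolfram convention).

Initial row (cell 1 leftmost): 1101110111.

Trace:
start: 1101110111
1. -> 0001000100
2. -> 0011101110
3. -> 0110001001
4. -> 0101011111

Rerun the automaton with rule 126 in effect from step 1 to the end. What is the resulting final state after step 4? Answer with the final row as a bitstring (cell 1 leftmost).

0001110000

(re-executing steps 1..4 under rule 126; state before step 1: 1101110111)
1. -> 0111011100
2. -> 1101110110
3. -> 1111011111
4. -> 0001110000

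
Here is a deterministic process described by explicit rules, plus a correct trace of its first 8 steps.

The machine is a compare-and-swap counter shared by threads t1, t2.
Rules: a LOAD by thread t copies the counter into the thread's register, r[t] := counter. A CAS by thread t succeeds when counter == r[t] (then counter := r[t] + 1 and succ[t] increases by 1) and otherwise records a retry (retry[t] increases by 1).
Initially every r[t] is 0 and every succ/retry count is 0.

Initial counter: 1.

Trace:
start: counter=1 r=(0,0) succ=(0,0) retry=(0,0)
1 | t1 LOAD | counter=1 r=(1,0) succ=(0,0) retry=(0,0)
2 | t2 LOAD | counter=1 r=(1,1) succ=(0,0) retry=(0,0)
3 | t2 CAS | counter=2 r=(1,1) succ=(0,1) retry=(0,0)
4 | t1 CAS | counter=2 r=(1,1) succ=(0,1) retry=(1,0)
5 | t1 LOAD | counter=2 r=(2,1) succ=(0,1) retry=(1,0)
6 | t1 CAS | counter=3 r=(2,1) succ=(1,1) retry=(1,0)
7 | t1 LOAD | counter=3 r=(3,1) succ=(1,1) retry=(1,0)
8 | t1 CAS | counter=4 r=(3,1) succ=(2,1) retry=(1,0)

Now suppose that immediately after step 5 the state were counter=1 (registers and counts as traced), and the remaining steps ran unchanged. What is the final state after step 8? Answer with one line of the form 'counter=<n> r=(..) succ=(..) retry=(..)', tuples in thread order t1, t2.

state after step 5 := counter=1 r=(2,1) succ=(0,1) retry=(1,0)
6 | t1 CAS | counter=1 r=(2,1) succ=(0,1) retry=(2,0)
7 | t1 LOAD | counter=1 r=(1,1) succ=(0,1) retry=(2,0)
8 | t1 CAS | counter=2 r=(1,1) succ=(1,1) retry=(2,0)

counter=2 r=(1,1) succ=(1,1) retry=(2,0)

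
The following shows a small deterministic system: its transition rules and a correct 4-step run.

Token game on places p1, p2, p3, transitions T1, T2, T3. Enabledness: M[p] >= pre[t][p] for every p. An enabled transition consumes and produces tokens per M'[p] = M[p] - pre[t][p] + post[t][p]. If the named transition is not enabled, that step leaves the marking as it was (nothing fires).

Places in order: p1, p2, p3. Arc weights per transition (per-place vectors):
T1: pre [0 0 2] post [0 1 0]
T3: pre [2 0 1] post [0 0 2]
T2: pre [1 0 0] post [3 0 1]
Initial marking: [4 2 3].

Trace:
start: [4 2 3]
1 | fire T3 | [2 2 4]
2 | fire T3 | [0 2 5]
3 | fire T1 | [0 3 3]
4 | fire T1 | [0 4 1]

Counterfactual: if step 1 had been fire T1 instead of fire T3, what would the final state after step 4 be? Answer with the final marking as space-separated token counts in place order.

2 4 0

(re-executing from step 1 with the substitution; state before step 1: [4 2 3])
1 | fire T1 | [4 3 1]
2 | fire T3 | [2 3 2]
3 | fire T1 | [2 4 0]
4 | fire T1 | [2 4 0]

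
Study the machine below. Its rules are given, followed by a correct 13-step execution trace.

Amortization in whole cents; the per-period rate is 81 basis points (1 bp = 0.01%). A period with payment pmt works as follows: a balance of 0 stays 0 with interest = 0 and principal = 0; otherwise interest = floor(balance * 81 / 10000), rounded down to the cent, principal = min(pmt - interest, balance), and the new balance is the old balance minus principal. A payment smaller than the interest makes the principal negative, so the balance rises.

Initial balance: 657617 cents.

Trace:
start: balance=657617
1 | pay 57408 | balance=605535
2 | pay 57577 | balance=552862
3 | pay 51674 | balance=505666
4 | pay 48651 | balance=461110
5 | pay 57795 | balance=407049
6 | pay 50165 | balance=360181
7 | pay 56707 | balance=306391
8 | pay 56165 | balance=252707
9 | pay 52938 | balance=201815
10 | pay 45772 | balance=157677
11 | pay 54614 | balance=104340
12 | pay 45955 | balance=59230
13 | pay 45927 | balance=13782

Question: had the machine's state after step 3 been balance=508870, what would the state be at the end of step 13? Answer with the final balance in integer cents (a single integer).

state after step 3 := balance=508870
4 | pay 48651 | balance=464340
5 | pay 57795 | balance=410306
6 | pay 50165 | balance=363464
7 | pay 56707 | balance=309701
8 | pay 56165 | balance=256044
9 | pay 52938 | balance=205179
10 | pay 45772 | balance=161068
11 | pay 54614 | balance=107758
12 | pay 45955 | balance=62675
13 | pay 45927 | balance=17255

17255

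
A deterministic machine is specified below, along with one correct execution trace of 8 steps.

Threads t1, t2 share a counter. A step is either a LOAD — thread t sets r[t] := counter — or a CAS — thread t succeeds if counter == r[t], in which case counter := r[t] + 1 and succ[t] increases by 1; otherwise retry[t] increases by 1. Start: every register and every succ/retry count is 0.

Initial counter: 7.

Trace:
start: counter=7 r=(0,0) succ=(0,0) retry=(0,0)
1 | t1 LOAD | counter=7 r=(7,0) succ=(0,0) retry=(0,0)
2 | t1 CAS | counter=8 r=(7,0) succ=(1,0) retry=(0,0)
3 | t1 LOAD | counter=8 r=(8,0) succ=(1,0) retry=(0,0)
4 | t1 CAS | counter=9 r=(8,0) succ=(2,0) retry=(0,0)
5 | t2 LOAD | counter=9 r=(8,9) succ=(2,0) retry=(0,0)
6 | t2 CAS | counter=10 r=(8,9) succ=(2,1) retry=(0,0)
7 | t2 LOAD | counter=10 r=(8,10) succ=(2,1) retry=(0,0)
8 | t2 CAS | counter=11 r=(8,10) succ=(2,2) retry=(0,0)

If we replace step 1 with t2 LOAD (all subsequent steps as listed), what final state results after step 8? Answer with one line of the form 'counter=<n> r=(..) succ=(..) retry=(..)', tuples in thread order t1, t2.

counter=10 r=(7,9) succ=(1,2) retry=(1,0)

(re-executing from step 1 with the substitution; state before step 1: counter=7 r=(0,0) succ=(0,0) retry=(0,0))
1 | t2 LOAD | counter=7 r=(0,7) succ=(0,0) retry=(0,0)
2 | t1 CAS | counter=7 r=(0,7) succ=(0,0) retry=(1,0)
3 | t1 LOAD | counter=7 r=(7,7) succ=(0,0) retry=(1,0)
4 | t1 CAS | counter=8 r=(7,7) succ=(1,0) retry=(1,0)
5 | t2 LOAD | counter=8 r=(7,8) succ=(1,0) retry=(1,0)
6 | t2 CAS | counter=9 r=(7,8) succ=(1,1) retry=(1,0)
7 | t2 LOAD | counter=9 r=(7,9) succ=(1,1) retry=(1,0)
8 | t2 CAS | counter=10 r=(7,9) succ=(1,2) retry=(1,0)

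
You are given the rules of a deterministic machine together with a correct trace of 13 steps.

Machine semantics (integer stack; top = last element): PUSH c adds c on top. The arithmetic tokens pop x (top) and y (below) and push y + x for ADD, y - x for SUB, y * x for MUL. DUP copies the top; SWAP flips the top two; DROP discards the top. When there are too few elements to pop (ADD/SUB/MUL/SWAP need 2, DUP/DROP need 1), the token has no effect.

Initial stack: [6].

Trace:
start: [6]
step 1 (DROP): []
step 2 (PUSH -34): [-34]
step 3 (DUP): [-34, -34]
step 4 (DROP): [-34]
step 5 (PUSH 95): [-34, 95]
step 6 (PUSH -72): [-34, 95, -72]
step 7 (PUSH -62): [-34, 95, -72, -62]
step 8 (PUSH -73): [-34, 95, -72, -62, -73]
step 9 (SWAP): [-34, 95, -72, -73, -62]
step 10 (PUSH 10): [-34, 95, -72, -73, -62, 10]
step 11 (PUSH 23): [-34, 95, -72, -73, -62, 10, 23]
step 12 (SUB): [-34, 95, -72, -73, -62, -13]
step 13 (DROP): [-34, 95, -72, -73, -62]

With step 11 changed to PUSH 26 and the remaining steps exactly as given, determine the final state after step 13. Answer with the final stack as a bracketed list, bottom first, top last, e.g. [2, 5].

[-34, 95, -72, -73, -62]

(re-executing from step 11 with the substitution; state before step 11: [-34, 95, -72, -73, -62, 10])
step 11 (PUSH 26): [-34, 95, -72, -73, -62, 10, 26]
step 12 (SUB): [-34, 95, -72, -73, -62, -16]
step 13 (DROP): [-34, 95, -72, -73, -62]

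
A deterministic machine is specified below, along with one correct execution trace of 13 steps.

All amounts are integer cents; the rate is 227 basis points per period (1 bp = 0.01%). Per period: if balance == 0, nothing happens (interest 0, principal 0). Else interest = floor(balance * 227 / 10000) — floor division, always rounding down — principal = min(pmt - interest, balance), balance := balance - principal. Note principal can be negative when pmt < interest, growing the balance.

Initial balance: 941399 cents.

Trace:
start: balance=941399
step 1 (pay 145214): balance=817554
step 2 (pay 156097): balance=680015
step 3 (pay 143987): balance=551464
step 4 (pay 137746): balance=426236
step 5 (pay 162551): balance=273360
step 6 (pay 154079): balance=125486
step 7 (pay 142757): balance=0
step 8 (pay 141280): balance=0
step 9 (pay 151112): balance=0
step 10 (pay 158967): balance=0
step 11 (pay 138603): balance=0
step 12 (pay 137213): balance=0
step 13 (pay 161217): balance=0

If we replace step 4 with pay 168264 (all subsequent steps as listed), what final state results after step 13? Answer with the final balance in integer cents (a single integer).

(re-executing from step 4 with the substitution; state before step 4: balance=551464)
step 4 (pay 168264): balance=395718
step 5 (pay 162551): balance=242149
step 6 (pay 154079): balance=93566
step 7 (pay 142757): balance=0
step 8 (pay 141280): balance=0
step 9 (pay 151112): balance=0
step 10 (pay 158967): balance=0
step 11 (pay 138603): balance=0
step 12 (pay 137213): balance=0
step 13 (pay 161217): balance=0

0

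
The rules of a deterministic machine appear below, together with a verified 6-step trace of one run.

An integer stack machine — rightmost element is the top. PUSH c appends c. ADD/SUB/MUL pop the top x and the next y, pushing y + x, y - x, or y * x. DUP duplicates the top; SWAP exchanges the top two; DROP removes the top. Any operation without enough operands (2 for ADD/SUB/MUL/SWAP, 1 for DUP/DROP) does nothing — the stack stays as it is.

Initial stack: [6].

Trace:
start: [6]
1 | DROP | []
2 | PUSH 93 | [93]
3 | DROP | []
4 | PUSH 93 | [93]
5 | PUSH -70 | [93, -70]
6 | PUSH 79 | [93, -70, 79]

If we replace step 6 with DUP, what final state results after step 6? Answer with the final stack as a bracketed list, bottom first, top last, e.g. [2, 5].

[93, -70, -70]

(re-executing from step 6 with the substitution; state before step 6: [93, -70])
6 | DUP | [93, -70, -70]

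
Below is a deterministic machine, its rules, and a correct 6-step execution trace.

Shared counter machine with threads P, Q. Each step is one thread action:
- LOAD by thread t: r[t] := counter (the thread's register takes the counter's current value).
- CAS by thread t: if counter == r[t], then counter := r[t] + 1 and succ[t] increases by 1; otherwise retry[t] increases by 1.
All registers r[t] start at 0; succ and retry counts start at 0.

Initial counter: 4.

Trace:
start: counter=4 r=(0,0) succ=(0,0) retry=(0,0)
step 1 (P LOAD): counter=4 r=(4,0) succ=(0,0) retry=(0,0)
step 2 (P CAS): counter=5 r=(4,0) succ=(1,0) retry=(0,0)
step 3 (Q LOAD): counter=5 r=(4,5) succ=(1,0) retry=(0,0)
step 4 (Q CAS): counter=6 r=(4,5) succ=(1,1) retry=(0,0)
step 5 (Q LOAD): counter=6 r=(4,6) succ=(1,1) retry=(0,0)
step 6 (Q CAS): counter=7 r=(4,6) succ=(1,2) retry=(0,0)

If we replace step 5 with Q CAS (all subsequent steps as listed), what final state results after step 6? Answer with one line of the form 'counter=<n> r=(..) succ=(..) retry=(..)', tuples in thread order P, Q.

(re-executing from step 5 with the substitution; state before step 5: counter=6 r=(4,5) succ=(1,1) retry=(0,0))
step 5 (Q CAS): counter=6 r=(4,5) succ=(1,1) retry=(0,1)
step 6 (Q CAS): counter=6 r=(4,5) succ=(1,1) retry=(0,2)

counter=6 r=(4,5) succ=(1,1) retry=(0,2)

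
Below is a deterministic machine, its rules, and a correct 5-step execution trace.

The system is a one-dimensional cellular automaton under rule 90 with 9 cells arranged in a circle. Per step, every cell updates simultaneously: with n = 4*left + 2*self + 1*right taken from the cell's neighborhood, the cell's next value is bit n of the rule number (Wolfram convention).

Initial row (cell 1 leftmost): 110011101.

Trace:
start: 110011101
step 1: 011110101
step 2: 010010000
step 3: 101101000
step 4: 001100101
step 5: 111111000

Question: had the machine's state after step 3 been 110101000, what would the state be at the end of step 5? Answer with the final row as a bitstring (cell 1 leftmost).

011001001

state after step 3 := 110101000
step 4: 110000101
step 5: 011001001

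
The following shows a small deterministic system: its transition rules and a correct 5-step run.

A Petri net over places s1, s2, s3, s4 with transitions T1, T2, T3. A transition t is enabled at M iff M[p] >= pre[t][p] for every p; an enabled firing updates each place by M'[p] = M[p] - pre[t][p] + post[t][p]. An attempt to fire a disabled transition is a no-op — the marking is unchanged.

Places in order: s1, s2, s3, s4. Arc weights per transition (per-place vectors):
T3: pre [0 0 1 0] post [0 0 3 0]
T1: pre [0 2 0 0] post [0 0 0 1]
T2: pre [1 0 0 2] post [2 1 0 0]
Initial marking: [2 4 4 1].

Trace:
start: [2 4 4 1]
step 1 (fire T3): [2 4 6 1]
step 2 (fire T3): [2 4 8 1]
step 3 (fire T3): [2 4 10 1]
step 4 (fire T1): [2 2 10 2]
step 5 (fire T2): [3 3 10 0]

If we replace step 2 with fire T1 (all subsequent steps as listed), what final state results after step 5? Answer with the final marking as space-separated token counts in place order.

3 1 8 1

(re-executing from step 2 with the substitution; state before step 2: [2 4 6 1])
step 2 (fire T1): [2 2 6 2]
step 3 (fire T3): [2 2 8 2]
step 4 (fire T1): [2 0 8 3]
step 5 (fire T2): [3 1 8 1]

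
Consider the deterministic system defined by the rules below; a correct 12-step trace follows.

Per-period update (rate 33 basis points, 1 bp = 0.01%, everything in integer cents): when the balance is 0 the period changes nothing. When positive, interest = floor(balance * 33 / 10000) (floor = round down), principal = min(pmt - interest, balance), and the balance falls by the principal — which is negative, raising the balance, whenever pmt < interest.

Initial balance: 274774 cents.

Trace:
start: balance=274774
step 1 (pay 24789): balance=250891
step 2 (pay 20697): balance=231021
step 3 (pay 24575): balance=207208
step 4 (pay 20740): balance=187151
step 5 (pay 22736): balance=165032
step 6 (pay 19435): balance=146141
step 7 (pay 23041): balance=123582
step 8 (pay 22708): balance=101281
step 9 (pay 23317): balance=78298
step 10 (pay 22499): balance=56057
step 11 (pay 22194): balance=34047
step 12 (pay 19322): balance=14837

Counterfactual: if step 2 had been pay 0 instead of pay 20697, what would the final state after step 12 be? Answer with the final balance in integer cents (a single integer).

36228

(re-executing from step 2 with the substitution; state before step 2: balance=250891)
step 2 (pay 0): balance=251718
step 3 (pay 24575): balance=227973
step 4 (pay 20740): balance=207985
step 5 (pay 22736): balance=185935
step 6 (pay 19435): balance=167113
step 7 (pay 23041): balance=144623
step 8 (pay 22708): balance=122392
step 9 (pay 23317): balance=99478
step 10 (pay 22499): balance=77307
step 11 (pay 22194): balance=55368
step 12 (pay 19322): balance=36228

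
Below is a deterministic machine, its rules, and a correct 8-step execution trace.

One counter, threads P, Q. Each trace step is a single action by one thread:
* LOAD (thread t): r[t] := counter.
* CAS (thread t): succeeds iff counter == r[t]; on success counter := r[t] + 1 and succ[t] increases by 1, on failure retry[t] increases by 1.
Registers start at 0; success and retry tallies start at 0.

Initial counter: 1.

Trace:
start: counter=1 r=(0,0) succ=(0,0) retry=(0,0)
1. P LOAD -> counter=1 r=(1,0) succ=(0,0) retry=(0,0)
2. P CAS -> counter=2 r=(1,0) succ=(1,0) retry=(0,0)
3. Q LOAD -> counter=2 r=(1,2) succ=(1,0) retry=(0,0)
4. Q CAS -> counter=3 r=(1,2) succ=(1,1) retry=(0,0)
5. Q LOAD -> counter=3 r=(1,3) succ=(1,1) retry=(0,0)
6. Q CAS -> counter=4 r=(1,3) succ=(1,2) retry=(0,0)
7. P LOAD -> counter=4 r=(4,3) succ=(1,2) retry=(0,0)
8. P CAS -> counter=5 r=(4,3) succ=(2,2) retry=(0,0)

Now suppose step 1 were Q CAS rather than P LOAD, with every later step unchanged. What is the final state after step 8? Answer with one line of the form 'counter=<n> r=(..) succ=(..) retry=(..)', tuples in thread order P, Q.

(re-executing from step 1 with the substitution; state before step 1: counter=1 r=(0,0) succ=(0,0) retry=(0,0))
1. Q CAS -> counter=1 r=(0,0) succ=(0,0) retry=(0,1)
2. P CAS -> counter=1 r=(0,0) succ=(0,0) retry=(1,1)
3. Q LOAD -> counter=1 r=(0,1) succ=(0,0) retry=(1,1)
4. Q CAS -> counter=2 r=(0,1) succ=(0,1) retry=(1,1)
5. Q LOAD -> counter=2 r=(0,2) succ=(0,1) retry=(1,1)
6. Q CAS -> counter=3 r=(0,2) succ=(0,2) retry=(1,1)
7. P LOAD -> counter=3 r=(3,2) succ=(0,2) retry=(1,1)
8. P CAS -> counter=4 r=(3,2) succ=(1,2) retry=(1,1)

counter=4 r=(3,2) succ=(1,2) retry=(1,1)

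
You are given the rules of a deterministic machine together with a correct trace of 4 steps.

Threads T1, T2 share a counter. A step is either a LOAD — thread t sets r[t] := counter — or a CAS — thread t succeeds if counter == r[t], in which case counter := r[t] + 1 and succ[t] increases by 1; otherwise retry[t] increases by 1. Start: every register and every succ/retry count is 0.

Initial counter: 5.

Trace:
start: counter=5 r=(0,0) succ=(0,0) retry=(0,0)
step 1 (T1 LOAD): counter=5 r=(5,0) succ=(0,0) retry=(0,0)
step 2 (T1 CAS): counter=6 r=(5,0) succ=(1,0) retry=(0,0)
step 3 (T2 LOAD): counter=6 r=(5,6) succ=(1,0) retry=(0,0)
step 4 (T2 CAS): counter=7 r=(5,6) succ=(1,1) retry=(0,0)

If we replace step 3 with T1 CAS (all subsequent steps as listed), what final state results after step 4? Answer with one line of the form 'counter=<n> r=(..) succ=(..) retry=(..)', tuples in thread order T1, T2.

(re-executing from step 3 with the substitution; state before step 3: counter=6 r=(5,0) succ=(1,0) retry=(0,0))
step 3 (T1 CAS): counter=6 r=(5,0) succ=(1,0) retry=(1,0)
step 4 (T2 CAS): counter=6 r=(5,0) succ=(1,0) retry=(1,1)

counter=6 r=(5,0) succ=(1,0) retry=(1,1)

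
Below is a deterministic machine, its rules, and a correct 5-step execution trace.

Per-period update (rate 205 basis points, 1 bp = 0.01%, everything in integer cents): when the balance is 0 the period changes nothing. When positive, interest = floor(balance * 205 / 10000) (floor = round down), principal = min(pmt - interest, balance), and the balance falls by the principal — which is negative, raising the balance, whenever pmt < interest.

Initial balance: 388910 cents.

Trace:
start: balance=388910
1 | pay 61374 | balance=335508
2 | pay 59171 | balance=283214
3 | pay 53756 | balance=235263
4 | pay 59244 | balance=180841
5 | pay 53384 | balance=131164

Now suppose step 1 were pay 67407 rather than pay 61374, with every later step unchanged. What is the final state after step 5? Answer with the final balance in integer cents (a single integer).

(re-executing from step 1 with the substitution; state before step 1: balance=388910)
1 | pay 67407 | balance=329475
2 | pay 59171 | balance=277058
3 | pay 53756 | balance=228981
4 | pay 59244 | balance=174431
5 | pay 53384 | balance=124622

124622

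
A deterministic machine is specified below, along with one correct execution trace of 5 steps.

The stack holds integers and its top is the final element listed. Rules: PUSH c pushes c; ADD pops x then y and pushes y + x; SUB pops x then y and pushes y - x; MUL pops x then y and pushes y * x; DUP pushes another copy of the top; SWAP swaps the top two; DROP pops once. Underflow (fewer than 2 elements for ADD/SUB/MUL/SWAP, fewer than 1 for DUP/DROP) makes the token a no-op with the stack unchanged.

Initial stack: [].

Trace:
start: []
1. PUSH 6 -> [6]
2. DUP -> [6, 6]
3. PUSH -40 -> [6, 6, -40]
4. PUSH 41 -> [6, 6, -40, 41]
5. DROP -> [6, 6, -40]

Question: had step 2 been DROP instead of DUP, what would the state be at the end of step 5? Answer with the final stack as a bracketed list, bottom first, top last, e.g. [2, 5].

[-40]

(re-executing from step 2 with the substitution; state before step 2: [6])
2. DROP -> []
3. PUSH -40 -> [-40]
4. PUSH 41 -> [-40, 41]
5. DROP -> [-40]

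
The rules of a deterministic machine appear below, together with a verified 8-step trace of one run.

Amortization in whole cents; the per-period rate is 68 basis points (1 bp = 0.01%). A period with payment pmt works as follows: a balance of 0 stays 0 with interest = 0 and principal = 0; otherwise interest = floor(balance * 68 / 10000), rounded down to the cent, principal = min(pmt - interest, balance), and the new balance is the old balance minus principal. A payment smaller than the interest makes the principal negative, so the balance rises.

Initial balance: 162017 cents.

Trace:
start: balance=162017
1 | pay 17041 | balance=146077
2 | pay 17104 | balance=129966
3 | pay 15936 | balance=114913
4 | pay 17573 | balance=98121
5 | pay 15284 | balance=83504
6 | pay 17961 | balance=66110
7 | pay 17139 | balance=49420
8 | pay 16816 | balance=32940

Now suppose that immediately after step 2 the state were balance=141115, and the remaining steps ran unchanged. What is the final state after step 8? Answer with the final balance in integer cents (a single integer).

44552

state after step 2 := balance=141115
3 | pay 15936 | balance=126138
4 | pay 17573 | balance=109422
5 | pay 15284 | balance=94882
6 | pay 17961 | balance=77566
7 | pay 17139 | balance=60954
8 | pay 16816 | balance=44552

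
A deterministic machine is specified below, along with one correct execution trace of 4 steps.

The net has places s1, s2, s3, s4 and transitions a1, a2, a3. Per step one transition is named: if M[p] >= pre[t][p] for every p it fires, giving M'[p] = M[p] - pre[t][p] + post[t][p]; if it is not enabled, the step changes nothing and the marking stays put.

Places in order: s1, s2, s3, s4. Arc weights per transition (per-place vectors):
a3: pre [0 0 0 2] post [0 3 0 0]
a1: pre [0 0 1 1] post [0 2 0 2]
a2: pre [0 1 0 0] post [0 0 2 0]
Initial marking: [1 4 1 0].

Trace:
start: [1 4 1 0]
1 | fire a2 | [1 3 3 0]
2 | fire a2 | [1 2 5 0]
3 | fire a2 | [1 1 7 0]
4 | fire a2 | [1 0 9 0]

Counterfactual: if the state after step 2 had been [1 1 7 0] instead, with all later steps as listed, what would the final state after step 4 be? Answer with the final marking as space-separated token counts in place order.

state after step 2 := [1 1 7 0]
3 | fire a2 | [1 0 9 0]
4 | fire a2 | [1 0 9 0]

1 0 9 0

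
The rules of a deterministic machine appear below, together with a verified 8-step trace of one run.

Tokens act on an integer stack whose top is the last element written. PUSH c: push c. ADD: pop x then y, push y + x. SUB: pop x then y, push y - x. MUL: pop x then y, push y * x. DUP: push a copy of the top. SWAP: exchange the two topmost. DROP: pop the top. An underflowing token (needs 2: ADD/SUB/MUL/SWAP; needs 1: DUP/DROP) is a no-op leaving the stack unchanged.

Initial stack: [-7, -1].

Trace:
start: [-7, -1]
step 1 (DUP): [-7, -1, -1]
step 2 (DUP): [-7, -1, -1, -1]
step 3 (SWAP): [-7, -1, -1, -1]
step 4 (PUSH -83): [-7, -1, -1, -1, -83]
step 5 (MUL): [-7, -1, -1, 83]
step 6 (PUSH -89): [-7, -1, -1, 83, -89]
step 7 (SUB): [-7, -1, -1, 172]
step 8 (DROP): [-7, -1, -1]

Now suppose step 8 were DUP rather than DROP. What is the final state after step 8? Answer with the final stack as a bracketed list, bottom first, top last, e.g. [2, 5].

[-7, -1, -1, 172, 172]

(re-executing from step 8 with the substitution; state before step 8: [-7, -1, -1, 172])
step 8 (DUP): [-7, -1, -1, 172, 172]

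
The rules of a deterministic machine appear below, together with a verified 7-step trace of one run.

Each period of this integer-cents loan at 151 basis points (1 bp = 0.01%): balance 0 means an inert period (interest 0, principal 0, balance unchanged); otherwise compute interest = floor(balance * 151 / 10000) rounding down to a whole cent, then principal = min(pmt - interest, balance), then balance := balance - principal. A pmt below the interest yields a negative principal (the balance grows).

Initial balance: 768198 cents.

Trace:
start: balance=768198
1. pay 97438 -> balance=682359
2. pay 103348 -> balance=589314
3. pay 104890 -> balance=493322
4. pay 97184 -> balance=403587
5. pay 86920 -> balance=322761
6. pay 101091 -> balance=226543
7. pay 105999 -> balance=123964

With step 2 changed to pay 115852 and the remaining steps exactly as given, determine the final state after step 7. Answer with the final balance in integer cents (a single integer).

110487

(re-executing from step 2 with the substitution; state before step 2: balance=682359)
2. pay 115852 -> balance=576810
3. pay 104890 -> balance=480629
4. pay 97184 -> balance=390702
5. pay 86920 -> balance=309681
6. pay 101091 -> balance=213266
7. pay 105999 -> balance=110487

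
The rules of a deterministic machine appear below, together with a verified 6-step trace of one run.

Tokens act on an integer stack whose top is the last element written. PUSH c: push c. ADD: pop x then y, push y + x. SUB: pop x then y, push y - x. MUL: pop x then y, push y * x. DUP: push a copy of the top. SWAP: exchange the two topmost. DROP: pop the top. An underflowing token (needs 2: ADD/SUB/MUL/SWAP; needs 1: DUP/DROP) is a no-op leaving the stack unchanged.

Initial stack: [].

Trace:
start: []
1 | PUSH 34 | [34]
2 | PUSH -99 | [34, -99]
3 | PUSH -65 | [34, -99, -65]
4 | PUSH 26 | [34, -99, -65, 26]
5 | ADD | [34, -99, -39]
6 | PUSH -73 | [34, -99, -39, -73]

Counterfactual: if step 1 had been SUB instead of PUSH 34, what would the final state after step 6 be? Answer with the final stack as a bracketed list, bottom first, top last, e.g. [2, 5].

(re-executing from step 1 with the substitution; state before step 1: [])
1 | SUB | []
2 | PUSH -99 | [-99]
3 | PUSH -65 | [-99, -65]
4 | PUSH 26 | [-99, -65, 26]
5 | ADD | [-99, -39]
6 | PUSH -73 | [-99, -39, -73]

[-99, -39, -73]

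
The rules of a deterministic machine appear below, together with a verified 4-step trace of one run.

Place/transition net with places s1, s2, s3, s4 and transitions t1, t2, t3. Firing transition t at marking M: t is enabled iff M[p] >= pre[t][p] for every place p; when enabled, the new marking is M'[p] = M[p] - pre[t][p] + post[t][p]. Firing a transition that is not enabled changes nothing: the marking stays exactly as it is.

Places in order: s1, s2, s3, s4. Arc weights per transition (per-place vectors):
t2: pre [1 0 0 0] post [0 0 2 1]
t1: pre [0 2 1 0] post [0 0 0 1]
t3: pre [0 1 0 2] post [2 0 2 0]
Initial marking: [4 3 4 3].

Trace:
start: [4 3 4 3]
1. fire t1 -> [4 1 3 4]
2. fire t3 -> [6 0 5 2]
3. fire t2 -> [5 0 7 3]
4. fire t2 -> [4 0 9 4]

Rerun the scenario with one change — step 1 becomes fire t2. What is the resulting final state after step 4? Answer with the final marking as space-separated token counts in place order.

(re-executing from step 1 with the substitution; state before step 1: [4 3 4 3])
1. fire t2 -> [3 3 6 4]
2. fire t3 -> [5 2 8 2]
3. fire t2 -> [4 2 10 3]
4. fire t2 -> [3 2 12 4]

3 2 12 4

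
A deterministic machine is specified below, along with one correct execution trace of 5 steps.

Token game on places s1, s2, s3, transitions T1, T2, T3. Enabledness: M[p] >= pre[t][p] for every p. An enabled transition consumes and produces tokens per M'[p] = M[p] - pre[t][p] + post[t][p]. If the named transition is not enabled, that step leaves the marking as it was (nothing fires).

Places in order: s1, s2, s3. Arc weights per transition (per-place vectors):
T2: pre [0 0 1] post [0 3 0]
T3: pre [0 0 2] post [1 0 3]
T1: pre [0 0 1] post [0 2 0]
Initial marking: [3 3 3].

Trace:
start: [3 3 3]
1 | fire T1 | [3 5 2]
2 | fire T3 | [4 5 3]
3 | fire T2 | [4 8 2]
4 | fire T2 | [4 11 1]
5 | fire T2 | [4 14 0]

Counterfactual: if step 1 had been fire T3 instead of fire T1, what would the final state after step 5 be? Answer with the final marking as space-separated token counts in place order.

(re-executing from step 1 with the substitution; state before step 1: [3 3 3])
1 | fire T3 | [4 3 4]
2 | fire T3 | [5 3 5]
3 | fire T2 | [5 6 4]
4 | fire T2 | [5 9 3]
5 | fire T2 | [5 12 2]

5 12 2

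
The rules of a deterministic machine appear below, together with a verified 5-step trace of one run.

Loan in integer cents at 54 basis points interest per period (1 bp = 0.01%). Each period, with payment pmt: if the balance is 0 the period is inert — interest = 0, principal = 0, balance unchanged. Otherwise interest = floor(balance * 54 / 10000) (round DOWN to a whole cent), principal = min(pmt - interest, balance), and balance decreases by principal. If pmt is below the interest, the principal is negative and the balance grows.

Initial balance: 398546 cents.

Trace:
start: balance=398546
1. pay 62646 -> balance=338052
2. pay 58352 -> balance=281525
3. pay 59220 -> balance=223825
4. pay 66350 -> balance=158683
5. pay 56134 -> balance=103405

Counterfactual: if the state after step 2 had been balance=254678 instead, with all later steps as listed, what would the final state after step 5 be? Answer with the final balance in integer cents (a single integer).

76121

state after step 2 := balance=254678
3. pay 59220 -> balance=196833
4. pay 66350 -> balance=131545
5. pay 56134 -> balance=76121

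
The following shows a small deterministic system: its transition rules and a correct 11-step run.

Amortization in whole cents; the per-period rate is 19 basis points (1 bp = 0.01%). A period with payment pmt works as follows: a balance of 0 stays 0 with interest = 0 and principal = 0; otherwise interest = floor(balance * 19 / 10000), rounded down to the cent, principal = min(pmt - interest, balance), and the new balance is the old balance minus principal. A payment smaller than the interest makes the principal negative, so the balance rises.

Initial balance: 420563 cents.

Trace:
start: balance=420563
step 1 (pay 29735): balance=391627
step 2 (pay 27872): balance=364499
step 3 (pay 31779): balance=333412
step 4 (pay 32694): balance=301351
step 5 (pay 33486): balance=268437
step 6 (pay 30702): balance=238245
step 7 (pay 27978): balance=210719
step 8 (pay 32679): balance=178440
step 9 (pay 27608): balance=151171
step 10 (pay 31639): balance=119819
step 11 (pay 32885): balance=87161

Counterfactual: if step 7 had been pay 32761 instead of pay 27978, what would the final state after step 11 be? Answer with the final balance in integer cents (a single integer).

82341

(re-executing from step 7 with the substitution; state before step 7: balance=238245)
step 7 (pay 32761): balance=205936
step 8 (pay 32679): balance=173648
step 9 (pay 27608): balance=146369
step 10 (pay 31639): balance=115008
step 11 (pay 32885): balance=82341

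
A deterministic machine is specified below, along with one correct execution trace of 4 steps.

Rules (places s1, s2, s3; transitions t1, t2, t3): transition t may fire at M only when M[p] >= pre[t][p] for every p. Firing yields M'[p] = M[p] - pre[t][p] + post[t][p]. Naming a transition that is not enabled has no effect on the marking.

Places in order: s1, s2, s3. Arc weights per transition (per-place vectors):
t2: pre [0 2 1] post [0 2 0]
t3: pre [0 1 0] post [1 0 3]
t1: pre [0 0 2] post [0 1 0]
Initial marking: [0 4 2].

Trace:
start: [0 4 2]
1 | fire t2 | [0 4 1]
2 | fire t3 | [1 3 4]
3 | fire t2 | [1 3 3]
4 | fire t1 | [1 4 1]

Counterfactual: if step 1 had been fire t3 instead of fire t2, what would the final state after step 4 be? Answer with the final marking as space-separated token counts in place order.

2 3 5

(re-executing from step 1 with the substitution; state before step 1: [0 4 2])
1 | fire t3 | [1 3 5]
2 | fire t3 | [2 2 8]
3 | fire t2 | [2 2 7]
4 | fire t1 | [2 3 5]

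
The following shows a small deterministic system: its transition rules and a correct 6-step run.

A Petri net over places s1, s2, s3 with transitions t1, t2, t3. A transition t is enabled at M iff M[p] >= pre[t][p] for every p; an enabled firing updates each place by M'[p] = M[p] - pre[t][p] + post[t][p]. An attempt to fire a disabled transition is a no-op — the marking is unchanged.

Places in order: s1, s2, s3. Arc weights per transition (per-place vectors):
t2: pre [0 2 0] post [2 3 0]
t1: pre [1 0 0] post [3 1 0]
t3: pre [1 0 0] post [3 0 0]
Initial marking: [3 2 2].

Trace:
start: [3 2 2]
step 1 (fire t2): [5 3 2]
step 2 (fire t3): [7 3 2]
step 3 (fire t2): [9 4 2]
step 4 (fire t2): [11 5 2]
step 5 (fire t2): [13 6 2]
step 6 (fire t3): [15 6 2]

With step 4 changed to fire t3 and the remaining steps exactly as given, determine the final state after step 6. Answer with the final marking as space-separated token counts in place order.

(re-executing from step 4 with the substitution; state before step 4: [9 4 2])
step 4 (fire t3): [11 4 2]
step 5 (fire t2): [13 5 2]
step 6 (fire t3): [15 5 2]

15 5 2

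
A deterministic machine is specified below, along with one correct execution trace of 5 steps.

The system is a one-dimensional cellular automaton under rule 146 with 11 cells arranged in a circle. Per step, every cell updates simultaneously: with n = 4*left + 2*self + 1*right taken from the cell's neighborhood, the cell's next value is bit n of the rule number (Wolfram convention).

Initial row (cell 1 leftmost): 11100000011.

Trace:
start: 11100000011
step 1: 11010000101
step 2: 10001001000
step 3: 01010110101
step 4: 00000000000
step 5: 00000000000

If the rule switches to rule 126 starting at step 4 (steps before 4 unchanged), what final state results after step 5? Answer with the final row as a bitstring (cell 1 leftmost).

(re-executing steps 4..5 under rule 126; state before step 4: 01010110101)
step 4: 11111111111
step 5: 00000000000

00000000000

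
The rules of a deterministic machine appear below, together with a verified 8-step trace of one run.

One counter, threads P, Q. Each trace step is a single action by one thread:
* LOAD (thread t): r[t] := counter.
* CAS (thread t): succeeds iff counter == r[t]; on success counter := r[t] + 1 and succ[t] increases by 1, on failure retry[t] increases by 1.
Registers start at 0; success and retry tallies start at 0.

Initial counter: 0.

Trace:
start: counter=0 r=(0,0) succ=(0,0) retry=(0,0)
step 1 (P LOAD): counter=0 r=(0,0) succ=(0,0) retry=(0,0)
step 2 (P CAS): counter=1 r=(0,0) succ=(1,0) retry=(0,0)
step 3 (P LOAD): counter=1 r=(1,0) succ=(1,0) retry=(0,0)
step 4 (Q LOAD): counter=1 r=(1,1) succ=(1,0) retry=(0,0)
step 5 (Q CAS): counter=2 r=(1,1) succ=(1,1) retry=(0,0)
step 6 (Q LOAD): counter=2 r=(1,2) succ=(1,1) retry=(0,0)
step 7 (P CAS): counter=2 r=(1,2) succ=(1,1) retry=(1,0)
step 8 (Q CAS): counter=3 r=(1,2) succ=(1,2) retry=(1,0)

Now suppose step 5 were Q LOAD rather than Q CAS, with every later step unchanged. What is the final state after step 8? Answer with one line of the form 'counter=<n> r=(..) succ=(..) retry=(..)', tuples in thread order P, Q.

counter=2 r=(1,1) succ=(2,0) retry=(0,1)

(re-executing from step 5 with the substitution; state before step 5: counter=1 r=(1,1) succ=(1,0) retry=(0,0))
step 5 (Q LOAD): counter=1 r=(1,1) succ=(1,0) retry=(0,0)
step 6 (Q LOAD): counter=1 r=(1,1) succ=(1,0) retry=(0,0)
step 7 (P CAS): counter=2 r=(1,1) succ=(2,0) retry=(0,0)
step 8 (Q CAS): counter=2 r=(1,1) succ=(2,0) retry=(0,1)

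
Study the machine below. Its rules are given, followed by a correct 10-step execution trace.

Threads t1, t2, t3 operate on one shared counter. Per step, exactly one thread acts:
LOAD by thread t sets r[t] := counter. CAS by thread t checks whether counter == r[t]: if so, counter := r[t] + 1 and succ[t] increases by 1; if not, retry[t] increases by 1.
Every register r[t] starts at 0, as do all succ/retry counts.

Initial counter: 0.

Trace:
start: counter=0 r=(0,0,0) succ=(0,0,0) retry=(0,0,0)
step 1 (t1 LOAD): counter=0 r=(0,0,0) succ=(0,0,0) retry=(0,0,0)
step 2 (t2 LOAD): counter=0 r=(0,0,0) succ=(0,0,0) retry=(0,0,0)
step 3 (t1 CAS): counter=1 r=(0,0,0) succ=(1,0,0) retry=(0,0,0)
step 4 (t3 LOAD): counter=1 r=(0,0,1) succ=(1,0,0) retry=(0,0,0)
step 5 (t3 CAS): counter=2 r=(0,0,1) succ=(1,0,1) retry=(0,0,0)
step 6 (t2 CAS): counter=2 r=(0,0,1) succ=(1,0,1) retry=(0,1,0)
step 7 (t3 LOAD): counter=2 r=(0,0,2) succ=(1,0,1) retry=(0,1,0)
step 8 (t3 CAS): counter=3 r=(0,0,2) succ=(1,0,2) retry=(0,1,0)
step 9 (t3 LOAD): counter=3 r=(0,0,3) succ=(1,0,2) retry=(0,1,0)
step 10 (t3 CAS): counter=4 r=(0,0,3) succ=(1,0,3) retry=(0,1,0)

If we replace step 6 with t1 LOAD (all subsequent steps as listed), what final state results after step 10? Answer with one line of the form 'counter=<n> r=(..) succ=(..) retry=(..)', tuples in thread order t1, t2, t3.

counter=4 r=(2,0,3) succ=(1,0,3) retry=(0,0,0)

(re-executing from step 6 with the substitution; state before step 6: counter=2 r=(0,0,1) succ=(1,0,1) retry=(0,0,0))
step 6 (t1 LOAD): counter=2 r=(2,0,1) succ=(1,0,1) retry=(0,0,0)
step 7 (t3 LOAD): counter=2 r=(2,0,2) succ=(1,0,1) retry=(0,0,0)
step 8 (t3 CAS): counter=3 r=(2,0,2) succ=(1,0,2) retry=(0,0,0)
step 9 (t3 LOAD): counter=3 r=(2,0,3) succ=(1,0,2) retry=(0,0,0)
step 10 (t3 CAS): counter=4 r=(2,0,3) succ=(1,0,3) retry=(0,0,0)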